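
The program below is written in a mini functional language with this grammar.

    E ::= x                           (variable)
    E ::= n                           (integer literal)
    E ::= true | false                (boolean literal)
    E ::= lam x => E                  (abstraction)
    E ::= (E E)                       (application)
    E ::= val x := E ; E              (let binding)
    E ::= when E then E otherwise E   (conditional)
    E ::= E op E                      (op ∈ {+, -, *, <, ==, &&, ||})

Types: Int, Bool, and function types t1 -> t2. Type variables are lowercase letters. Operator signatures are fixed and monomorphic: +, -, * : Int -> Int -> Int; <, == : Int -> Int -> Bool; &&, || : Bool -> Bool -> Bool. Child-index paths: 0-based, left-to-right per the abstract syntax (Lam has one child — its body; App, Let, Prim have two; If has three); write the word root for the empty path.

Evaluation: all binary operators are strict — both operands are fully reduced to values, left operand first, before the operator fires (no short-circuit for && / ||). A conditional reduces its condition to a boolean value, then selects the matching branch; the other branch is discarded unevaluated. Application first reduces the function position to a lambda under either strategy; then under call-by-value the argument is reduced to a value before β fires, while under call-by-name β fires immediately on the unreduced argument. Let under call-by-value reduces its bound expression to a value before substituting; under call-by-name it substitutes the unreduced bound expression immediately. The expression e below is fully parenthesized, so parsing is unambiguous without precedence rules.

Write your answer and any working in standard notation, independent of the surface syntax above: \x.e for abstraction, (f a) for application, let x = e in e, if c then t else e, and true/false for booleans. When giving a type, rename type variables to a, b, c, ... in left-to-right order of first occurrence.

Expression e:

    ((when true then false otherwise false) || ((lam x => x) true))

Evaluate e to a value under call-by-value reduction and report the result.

Trace:
step 0: ((if true then false else false) || ((\x.x) true))
step 1: [if@0] (false || ((\x.x) true))
step 2: [beta@1] (false || true)
step 3: [delta@root] true

Answer: true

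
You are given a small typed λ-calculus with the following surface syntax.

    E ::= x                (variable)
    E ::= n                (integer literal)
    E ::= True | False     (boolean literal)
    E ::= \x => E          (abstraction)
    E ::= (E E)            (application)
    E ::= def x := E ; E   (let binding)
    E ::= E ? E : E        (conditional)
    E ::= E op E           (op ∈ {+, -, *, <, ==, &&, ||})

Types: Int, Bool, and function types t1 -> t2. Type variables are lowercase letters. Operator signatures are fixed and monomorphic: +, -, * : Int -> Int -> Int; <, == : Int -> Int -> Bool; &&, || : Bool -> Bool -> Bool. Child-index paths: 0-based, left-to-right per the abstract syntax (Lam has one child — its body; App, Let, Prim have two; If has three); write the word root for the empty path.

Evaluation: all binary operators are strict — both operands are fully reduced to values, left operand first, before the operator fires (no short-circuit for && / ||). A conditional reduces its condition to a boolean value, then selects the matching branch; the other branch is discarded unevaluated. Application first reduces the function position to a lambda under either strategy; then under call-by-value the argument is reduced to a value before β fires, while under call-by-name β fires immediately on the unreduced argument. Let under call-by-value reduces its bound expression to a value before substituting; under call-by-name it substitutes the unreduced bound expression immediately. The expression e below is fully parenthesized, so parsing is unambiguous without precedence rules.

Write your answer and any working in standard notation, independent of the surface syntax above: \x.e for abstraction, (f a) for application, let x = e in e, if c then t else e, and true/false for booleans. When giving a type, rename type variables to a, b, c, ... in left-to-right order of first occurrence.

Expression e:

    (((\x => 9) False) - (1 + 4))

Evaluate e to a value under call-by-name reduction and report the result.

Derivation:
step 0: (((\x.9) false) - (1 + 4))
step 1: [beta@0] (9 - (1 + 4))
step 2: [delta@1] (9 - 5)
step 3: [delta@root] 4

Answer: 4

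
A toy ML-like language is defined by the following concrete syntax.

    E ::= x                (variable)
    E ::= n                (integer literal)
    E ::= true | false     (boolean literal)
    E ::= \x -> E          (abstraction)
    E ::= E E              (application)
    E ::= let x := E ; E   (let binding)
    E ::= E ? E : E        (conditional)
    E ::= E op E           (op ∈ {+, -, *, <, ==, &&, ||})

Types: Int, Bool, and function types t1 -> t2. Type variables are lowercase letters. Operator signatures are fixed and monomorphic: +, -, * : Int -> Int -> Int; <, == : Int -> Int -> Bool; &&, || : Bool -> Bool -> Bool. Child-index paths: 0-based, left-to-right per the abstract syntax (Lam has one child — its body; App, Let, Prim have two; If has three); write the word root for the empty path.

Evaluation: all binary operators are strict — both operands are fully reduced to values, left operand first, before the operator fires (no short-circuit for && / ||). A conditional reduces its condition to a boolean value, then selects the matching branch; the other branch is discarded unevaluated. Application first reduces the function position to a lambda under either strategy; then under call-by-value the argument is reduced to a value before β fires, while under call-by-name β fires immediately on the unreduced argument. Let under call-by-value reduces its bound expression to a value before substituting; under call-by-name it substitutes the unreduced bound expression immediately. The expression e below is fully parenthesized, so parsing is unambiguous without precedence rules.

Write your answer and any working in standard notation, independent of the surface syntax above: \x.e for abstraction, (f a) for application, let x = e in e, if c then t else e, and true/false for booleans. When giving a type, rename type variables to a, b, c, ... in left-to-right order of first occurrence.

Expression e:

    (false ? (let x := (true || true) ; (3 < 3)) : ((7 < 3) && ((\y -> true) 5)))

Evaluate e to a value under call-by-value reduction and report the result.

Trace:
step 0: (if false then (let x = (true || true) in (3 < 3)) else ((7 < 3) && ((\y.true) 5)))
step 1: [if@root] ((7 < 3) && ((\y.true) 5))
step 2: [delta@0] (false && ((\y.true) 5))
step 3: [beta@1] (false && true)
step 4: [delta@root] false

Answer: false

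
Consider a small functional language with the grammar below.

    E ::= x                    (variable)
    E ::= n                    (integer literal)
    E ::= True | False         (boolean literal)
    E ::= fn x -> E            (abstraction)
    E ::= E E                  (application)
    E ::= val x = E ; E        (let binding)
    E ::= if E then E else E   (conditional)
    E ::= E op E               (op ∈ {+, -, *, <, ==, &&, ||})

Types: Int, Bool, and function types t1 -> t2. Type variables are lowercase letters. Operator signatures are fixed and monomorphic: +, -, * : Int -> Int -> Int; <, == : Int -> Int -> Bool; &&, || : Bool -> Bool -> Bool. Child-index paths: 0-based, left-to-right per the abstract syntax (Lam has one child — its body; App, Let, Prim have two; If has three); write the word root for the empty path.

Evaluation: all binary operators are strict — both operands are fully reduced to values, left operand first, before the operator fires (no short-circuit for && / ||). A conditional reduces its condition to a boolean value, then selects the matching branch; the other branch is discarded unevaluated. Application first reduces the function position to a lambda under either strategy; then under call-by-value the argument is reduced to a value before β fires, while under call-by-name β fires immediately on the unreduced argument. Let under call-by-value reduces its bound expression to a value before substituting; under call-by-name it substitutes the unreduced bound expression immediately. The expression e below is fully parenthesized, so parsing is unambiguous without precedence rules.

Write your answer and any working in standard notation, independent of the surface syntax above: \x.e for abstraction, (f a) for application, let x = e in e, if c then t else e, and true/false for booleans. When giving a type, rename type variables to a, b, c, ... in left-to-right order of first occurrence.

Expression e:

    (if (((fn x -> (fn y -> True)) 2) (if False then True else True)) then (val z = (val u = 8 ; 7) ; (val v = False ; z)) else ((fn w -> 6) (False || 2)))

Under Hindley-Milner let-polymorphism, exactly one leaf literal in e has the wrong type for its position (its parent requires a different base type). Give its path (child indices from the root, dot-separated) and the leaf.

Trace:
\y._ : b -> Bool
\x._ : a -> b -> Bool
  unify a -> b -> Bool ~ Int -> c
  unify a ~ Int
  unify b -> Bool ~ c
_ _ : b -> Bool
  unify Bool ~ Bool
  unify Bool ~ Bool
  unify b -> Bool ~ Bool -> d
  unify b ~ Bool
  unify Bool ~ d
_ _ : Bool
  unify Bool ~ Bool
let u : Int
let z : Int
let v : Bool
z : Int
\w._ : e -> Int
  unify Bool ~ Bool
  unify Int ~ Bool
  FAIL: mismatch Int ~ Bool

Answer: 2.1.1 : 2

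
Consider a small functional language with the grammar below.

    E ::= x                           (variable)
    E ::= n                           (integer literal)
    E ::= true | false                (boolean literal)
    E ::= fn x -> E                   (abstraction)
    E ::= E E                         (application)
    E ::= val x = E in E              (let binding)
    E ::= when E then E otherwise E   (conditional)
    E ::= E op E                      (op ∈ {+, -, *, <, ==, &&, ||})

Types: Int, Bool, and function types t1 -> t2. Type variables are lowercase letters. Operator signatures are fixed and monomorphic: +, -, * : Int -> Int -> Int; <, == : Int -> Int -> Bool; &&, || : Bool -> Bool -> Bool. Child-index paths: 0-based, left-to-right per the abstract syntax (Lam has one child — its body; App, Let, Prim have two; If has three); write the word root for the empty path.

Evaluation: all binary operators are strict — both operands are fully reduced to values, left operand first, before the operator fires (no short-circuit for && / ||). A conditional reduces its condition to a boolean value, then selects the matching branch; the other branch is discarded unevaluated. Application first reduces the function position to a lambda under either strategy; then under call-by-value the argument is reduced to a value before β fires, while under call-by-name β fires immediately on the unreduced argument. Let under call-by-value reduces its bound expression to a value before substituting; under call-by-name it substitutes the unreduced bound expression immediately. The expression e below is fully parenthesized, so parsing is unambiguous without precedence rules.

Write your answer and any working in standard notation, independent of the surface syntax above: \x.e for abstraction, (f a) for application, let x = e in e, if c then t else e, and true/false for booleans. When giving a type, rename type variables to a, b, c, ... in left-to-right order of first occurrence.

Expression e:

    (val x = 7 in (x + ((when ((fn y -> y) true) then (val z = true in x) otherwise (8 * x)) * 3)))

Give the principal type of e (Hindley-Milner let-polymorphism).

Working:
let x : Int
x : Int
  unify Int ~ Int
y : a
\y._ : a -> a
  unify a -> a ~ Bool -> b
  unify a ~ Bool
  unify Bool ~ b
_ _ : Bool
  unify Bool ~ Bool
let z : Bool
x : Int
  unify Int ~ Int
x : Int
  unify Int ~ Int
  unify Int ~ Int
  unify Int ~ Int
  unify Int ~ Int
  unify Int ~ Int

Answer: Int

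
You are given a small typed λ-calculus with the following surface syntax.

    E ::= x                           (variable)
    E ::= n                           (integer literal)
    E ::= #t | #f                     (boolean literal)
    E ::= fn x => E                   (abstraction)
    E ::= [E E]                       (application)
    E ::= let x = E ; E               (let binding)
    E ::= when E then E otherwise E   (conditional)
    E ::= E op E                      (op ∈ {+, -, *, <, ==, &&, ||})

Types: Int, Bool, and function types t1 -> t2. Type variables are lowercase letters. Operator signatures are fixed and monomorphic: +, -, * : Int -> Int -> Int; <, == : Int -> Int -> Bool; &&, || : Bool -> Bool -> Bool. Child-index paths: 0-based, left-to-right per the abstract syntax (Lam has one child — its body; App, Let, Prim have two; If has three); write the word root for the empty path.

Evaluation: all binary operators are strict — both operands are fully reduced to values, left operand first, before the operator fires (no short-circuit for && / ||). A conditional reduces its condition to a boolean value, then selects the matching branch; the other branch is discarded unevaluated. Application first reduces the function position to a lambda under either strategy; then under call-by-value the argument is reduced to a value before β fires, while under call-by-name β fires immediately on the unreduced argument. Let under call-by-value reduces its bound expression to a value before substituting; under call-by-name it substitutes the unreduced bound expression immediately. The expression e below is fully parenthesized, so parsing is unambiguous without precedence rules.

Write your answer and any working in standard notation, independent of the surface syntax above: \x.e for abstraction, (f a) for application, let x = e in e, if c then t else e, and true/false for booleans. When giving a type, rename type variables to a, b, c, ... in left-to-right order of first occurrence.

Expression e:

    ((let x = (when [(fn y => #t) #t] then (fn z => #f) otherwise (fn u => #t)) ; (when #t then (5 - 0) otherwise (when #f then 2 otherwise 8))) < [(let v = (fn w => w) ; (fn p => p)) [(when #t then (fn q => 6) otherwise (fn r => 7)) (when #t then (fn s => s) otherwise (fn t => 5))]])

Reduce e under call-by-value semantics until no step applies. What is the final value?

Answer: true

Derivation:
step 0: ((let x = (if ((\y.true) true) then (\z.false) else (\u.true)) in (if true then (5 - 0) else (if false then 2 else 8))) < ((let v = (\w.w) in (\p.p)) ((if true then (\q.6) else (\r.7)) (if true then (\s.s) else (\t.5)))))
step 1: [beta@0.0.0] ((let x = (if true then (\z.false) else (\u.true)) in (if true then (5 - 0) else (if false then 2 else 8))) < ((let v = (\w.w) in (\p.p)) ((if true then (\q.6) else (\r.7)) (if true then (\s.s) else (\t.5)))))
step 2: [if@0.0] ((let x = (\z.false) in (if true then (5 - 0) else (if false then 2 else 8))) < ((let v = (\w.w) in (\p.p)) ((if true then (\q.6) else (\r.7)) (if true then (\s.s) else (\t.5)))))
step 3: [let@0] ((if true then (5 - 0) else (if false then 2 else 8)) < ((let v = (\w.w) in (\p.p)) ((if true then (\q.6) else (\r.7)) (if true then (\s.s) else (\t.5)))))
step 4: [if@0] ((5 - 0) < ((let v = (\w.w) in (\p.p)) ((if true then (\q.6) else (\r.7)) (if true then (\s.s) else (\t.5)))))
step 5: [delta@0] (5 < ((let v = (\w.w) in (\p.p)) ((if true then (\q.6) else (\r.7)) (if true then (\s.s) else (\t.5)))))
step 6: [let@1.0] (5 < ((\p.p) ((if true then (\q.6) else (\r.7)) (if true then (\s.s) else (\t.5)))))
step 7: [if@1.1.0] (5 < ((\p.p) ((\q.6) (if true then (\s.s) else (\t.5)))))
step 8: [if@1.1.1] (5 < ((\p.p) ((\q.6) (\s.s))))
step 9: [beta@1.1] (5 < ((\p.p) 6))
step 10: [beta@1] (5 < 6)
step 11: [delta@root] true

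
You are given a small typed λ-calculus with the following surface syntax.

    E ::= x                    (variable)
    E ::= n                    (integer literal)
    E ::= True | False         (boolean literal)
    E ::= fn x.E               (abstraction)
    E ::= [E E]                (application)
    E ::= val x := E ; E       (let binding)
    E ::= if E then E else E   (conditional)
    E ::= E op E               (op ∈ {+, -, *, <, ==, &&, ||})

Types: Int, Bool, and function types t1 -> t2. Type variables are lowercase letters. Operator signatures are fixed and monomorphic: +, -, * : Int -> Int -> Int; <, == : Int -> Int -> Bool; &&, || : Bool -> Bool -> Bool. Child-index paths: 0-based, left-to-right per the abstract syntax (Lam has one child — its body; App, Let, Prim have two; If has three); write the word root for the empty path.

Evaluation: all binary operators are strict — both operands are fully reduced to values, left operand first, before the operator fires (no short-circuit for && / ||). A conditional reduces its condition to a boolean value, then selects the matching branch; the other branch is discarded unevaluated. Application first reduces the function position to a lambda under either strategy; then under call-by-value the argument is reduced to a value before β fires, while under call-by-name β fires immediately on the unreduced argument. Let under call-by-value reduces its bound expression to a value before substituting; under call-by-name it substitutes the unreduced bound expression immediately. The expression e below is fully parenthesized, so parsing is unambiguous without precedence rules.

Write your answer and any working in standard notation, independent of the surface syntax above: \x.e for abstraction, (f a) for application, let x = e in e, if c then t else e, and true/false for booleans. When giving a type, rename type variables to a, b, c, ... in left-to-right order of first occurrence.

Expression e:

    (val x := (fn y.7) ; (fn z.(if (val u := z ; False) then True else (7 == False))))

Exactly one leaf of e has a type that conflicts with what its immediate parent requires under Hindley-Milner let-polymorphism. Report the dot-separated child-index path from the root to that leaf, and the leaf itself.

Trace:
\y._ : a -> Int
let x : forall. a -> Int
z : b
let u : b
  unify Bool ~ Bool
  unify Int ~ Int
  unify Bool ~ Int
  FAIL: mismatch Bool ~ Int

Answer: 1.0.2.1 : false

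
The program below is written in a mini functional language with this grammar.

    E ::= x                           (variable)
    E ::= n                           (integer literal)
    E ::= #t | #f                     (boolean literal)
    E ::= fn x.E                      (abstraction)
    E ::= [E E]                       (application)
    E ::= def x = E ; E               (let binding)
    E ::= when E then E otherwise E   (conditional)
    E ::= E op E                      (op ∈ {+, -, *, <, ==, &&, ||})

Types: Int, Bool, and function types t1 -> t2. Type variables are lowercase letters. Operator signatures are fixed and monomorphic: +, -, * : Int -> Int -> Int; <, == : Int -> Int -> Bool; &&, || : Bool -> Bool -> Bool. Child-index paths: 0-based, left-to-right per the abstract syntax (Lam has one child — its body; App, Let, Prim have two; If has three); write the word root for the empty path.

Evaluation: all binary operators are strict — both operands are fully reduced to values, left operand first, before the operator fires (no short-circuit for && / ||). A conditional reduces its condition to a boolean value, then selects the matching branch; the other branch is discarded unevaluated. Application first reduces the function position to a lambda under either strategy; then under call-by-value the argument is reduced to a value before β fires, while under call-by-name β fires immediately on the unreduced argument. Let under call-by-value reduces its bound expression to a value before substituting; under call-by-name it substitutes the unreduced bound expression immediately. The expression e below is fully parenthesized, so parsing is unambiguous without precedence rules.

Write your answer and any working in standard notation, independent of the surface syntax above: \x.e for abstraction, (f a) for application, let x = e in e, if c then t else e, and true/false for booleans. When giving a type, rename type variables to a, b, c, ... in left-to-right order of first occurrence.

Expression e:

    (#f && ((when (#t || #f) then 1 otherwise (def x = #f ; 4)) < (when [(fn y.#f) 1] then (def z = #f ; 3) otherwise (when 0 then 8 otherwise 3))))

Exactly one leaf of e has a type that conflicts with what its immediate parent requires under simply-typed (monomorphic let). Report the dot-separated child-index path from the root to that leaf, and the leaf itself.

Answer: 1.1.2.0 : 0

Working:
  unify Bool ~ Bool
  unify Bool ~ Bool
  unify Bool ~ Bool
  unify Bool ~ Bool
let x : Bool
  unify Int ~ Int
  unify Int ~ Int
\y._ : a -> Bool
  unify a -> Bool ~ Int -> b
  unify a ~ Int
  unify Bool ~ b
_ _ : Bool
  unify Bool ~ Bool
let z : Bool
  unify Int ~ Bool
  FAIL: mismatch Int ~ Bool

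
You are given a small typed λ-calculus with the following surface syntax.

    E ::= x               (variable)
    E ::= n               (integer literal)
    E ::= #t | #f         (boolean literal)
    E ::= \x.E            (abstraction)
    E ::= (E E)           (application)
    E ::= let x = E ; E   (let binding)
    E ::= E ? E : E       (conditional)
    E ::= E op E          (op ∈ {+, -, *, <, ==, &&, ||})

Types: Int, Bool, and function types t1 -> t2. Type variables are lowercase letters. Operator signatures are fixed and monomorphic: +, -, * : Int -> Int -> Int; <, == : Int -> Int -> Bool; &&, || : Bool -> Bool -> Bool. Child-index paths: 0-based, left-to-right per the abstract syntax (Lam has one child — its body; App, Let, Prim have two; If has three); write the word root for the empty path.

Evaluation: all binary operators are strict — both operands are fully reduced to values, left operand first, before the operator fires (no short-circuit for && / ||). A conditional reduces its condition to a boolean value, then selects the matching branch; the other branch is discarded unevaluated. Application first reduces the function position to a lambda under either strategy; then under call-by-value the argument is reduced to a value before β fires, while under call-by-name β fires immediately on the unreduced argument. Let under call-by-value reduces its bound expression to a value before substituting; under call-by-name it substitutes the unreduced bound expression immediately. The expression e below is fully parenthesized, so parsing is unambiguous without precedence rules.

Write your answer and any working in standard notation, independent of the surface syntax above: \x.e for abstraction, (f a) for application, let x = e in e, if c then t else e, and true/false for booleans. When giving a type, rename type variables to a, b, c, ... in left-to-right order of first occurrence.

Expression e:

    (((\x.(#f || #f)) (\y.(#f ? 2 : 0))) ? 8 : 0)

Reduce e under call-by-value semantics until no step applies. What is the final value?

Answer: 0

Working:
step 0: (if ((\x.(false || false)) (\y.(if false then 2 else 0))) then 8 else 0)
step 1: [beta@0] (if (false || false) then 8 else 0)
step 2: [delta@0] (if false then 8 else 0)
step 3: [if@root] 0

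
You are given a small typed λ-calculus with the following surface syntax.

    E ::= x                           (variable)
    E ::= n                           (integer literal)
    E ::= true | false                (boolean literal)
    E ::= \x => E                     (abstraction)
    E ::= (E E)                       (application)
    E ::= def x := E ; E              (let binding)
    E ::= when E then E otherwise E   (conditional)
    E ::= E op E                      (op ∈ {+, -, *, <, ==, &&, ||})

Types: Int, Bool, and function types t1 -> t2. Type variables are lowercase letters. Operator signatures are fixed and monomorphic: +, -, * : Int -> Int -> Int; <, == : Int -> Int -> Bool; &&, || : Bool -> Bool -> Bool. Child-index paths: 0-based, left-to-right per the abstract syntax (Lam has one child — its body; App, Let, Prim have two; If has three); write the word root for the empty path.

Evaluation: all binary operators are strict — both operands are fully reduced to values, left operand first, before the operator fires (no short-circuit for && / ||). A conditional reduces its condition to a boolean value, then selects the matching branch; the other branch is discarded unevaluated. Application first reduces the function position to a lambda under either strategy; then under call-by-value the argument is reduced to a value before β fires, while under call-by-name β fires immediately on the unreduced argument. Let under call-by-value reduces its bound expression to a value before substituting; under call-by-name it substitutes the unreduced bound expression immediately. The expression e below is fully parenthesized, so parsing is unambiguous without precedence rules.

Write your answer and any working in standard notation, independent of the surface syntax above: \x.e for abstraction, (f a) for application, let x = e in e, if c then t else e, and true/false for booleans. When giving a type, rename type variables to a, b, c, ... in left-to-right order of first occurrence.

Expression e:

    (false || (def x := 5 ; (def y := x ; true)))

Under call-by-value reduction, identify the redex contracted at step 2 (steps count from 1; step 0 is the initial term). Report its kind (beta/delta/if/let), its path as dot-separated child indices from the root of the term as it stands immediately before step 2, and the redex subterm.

Answer: let at 1 : (let y = 5 in true)

Working:
step 0: (false || (let x = 5 in (let y = x in true)))
step 1: [let@1] (false || (let y = 5 in true))
step 2: [let@1] (false || true)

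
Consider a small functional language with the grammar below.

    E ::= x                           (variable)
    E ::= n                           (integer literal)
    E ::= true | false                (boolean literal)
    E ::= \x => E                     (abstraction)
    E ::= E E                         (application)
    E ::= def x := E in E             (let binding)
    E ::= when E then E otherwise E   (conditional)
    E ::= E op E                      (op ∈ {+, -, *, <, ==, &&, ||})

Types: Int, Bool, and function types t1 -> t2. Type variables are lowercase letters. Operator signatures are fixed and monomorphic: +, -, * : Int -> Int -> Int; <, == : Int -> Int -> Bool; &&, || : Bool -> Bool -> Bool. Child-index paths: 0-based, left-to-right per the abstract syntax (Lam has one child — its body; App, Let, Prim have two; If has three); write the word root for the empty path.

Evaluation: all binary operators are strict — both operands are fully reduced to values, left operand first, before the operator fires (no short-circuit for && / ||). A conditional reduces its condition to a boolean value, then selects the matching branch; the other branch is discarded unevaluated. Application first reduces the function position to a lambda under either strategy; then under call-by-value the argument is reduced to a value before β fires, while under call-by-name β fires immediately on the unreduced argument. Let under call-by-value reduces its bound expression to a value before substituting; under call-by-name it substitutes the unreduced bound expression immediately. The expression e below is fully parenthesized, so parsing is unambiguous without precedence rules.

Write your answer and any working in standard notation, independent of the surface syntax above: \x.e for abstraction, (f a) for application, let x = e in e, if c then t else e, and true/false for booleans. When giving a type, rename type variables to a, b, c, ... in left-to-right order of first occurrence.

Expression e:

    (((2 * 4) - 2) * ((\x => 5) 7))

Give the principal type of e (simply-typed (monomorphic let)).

Answer: Int

Working:
  unify Int ~ Int
  unify Int ~ Int
  unify Int ~ Int
  unify Int ~ Int
  unify Int ~ Int
\x._ : a -> Int
  unify a -> Int ~ Int -> b
  unify a ~ Int
  unify Int ~ b
_ _ : Int
  unify Int ~ Int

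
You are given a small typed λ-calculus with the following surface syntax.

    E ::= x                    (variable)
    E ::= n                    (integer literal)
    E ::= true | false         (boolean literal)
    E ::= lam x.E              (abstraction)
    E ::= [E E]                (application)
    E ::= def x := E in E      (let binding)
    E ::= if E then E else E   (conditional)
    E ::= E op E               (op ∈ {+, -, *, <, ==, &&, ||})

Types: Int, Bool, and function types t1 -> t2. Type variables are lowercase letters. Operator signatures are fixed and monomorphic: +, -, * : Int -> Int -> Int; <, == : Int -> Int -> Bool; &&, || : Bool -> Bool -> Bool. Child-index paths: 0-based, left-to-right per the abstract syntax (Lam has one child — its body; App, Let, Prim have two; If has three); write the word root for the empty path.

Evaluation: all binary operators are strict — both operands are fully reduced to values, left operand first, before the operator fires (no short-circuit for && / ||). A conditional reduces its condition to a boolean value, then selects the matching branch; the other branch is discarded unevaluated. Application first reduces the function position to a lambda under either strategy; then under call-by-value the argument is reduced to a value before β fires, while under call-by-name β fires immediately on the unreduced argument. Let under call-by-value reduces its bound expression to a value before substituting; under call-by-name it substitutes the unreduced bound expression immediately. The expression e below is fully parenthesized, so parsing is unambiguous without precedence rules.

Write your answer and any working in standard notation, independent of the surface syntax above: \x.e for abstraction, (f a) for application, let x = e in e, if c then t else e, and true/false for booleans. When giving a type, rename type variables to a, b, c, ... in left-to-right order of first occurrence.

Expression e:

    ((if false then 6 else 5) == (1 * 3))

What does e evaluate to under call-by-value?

Trace:
step 0: ((if false then 6 else 5) == (1 * 3))
step 1: [if@0] (5 == (1 * 3))
step 2: [delta@1] (5 == 3)
step 3: [delta@root] false

Answer: false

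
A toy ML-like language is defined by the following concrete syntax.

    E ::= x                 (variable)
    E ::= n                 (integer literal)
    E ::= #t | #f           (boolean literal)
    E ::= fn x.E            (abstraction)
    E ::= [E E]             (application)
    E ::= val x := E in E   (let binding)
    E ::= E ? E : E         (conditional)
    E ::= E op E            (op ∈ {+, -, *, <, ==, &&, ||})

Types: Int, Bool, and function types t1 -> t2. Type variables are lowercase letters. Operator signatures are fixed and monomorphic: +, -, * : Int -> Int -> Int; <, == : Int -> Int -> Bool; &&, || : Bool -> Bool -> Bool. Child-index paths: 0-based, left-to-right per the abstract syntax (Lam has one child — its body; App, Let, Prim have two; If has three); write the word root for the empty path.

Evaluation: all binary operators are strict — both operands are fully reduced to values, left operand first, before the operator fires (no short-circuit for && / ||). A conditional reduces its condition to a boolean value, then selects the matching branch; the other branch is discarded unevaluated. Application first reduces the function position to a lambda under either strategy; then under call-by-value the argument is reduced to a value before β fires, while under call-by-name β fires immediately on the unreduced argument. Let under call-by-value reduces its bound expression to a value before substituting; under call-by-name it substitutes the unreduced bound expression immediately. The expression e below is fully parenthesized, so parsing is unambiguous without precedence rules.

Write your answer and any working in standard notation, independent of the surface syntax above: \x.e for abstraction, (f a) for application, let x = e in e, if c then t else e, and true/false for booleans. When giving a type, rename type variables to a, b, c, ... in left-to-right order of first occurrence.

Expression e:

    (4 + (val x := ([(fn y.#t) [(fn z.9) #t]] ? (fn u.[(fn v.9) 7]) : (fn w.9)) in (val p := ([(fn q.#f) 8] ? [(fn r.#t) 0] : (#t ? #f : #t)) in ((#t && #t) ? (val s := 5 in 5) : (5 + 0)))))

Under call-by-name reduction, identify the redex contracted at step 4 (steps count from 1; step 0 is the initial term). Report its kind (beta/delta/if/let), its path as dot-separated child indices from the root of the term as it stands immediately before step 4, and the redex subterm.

Answer: if at 1 : (if true then (let s = 5 in 5) else (5 + 0))

Derivation:
step 0: (4 + (let x = (if ((\y.true) ((\z.9) true)) then (\u.((\v.9) 7)) else (\w.9)) in (let p = (if ((\q.false) 8) then ((\r.true) 0) else (if true then false else true)) in (if (true && true) then (let s = 5 in 5) else (5 + 0)))))
step 1: [let@1] (4 + (let p = (if ((\q.false) 8) then ((\r.true) 0) else (if true then false else true)) in (if (true && true) then (let s = 5 in 5) else (5 + 0))))
step 2: [let@1] (4 + (if (true && true) then (let s = 5 in 5) else (5 + 0)))
step 3: [delta@1.0] (4 + (if true then (let s = 5 in 5) else (5 + 0)))
step 4: [if@1] (4 + (let s = 5 in 5))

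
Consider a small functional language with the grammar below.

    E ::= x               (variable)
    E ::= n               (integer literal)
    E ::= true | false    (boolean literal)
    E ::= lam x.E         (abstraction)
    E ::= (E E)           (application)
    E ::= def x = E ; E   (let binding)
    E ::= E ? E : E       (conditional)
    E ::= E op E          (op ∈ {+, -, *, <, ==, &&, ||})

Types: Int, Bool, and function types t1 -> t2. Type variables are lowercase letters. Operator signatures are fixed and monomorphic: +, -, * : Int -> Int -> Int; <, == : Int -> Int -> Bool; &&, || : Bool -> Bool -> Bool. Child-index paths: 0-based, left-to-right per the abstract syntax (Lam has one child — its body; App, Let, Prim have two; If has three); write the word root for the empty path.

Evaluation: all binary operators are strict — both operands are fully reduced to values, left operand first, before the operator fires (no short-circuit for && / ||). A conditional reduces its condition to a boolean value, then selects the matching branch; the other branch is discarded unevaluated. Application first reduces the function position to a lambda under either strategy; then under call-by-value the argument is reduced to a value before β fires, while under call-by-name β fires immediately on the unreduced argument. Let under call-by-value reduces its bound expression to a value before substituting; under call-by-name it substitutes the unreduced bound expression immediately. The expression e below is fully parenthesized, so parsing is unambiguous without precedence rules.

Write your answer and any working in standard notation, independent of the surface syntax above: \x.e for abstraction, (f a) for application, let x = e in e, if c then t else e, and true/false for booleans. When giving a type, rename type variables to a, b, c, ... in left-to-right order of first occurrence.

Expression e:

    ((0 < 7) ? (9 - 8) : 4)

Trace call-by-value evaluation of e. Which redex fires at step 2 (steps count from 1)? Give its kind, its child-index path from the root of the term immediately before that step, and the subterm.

Answer: if at root : (if true then (9 - 8) else 4)

Trace:
step 0: (if (0 < 7) then (9 - 8) else 4)
step 1: [delta@0] (if true then (9 - 8) else 4)
step 2: [if@root] (9 - 8)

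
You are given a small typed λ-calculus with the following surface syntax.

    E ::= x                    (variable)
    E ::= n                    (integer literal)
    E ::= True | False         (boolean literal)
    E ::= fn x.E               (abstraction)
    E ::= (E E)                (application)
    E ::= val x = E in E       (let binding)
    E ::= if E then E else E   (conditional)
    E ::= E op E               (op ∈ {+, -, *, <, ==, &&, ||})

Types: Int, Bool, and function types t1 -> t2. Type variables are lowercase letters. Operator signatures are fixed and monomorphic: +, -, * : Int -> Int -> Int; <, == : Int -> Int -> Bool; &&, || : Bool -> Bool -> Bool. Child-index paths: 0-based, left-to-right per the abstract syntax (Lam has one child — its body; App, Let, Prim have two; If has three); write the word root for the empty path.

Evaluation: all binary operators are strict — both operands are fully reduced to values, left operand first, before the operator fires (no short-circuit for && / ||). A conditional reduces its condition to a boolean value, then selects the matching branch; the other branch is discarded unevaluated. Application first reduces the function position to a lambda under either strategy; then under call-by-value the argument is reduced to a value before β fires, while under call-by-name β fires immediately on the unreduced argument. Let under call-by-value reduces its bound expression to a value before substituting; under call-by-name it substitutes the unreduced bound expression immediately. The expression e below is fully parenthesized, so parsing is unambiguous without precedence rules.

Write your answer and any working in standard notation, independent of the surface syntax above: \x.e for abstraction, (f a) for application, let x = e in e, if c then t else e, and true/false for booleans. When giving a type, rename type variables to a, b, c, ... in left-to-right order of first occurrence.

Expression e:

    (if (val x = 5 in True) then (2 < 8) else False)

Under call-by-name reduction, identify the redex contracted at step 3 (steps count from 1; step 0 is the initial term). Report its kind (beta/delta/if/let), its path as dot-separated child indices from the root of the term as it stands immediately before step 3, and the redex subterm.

Derivation:
step 0: (if (let x = 5 in true) then (2 < 8) else false)
step 1: [let@0] (if true then (2 < 8) else false)
step 2: [if@root] (2 < 8)
step 3: [delta@root] true

Answer: delta at root : (2 < 8)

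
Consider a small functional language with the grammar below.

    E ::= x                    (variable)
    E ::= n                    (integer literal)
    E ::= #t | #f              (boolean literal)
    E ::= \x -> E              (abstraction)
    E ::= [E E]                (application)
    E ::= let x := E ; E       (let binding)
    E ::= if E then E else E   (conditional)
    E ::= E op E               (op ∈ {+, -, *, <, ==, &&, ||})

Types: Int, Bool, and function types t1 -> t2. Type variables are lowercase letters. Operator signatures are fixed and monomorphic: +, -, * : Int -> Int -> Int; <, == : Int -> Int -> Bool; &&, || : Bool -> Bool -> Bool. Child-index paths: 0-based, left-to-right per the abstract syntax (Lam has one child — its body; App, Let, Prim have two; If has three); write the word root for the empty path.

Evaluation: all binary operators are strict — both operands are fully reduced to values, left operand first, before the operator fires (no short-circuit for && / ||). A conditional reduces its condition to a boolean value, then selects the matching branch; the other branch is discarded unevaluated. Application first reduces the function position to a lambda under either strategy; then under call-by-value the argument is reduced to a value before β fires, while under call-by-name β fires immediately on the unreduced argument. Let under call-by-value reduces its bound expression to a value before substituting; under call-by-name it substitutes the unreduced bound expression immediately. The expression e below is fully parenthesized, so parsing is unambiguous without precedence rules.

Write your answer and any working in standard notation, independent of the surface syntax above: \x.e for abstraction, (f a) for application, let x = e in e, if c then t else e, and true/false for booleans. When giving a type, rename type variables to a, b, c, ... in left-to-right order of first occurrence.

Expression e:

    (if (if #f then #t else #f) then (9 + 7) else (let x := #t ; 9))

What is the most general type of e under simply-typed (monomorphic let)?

Working:
  unify Bool ~ Bool
  unify Bool ~ Bool
  unify Bool ~ Bool
  unify Int ~ Int
  unify Int ~ Int
let x : Bool
  unify Int ~ Int

Answer: Int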